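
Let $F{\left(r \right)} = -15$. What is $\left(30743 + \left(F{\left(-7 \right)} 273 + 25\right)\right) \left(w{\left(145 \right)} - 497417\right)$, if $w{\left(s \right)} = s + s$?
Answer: $-13259868471$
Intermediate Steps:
$w{\left(s \right)} = 2 s$
$\left(30743 + \left(F{\left(-7 \right)} 273 + 25\right)\right) \left(w{\left(145 \right)} - 497417\right) = \left(30743 + \left(\left(-15\right) 273 + 25\right)\right) \left(2 \cdot 145 - 497417\right) = \left(30743 + \left(-4095 + 25\right)\right) \left(290 - 497417\right) = \left(30743 - 4070\right) \left(-497127\right) = 26673 \left(-497127\right) = -13259868471$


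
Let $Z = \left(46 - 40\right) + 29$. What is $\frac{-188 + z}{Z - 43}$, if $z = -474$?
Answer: $\frac{331}{4} \approx 82.75$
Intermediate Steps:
$Z = 35$ ($Z = 6 + 29 = 35$)
$\frac{-188 + z}{Z - 43} = \frac{-188 - 474}{35 - 43} = - \frac{662}{-8} = \left(-662\right) \left(- \frac{1}{8}\right) = \frac{331}{4}$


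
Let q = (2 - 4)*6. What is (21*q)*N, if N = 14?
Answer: -3528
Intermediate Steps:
q = -12 (q = -2*6 = -12)
(21*q)*N = (21*(-12))*14 = -252*14 = -3528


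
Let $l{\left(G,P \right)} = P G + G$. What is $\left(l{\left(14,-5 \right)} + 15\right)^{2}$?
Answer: $1681$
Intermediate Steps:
$l{\left(G,P \right)} = G + G P$ ($l{\left(G,P \right)} = G P + G = G + G P$)
$\left(l{\left(14,-5 \right)} + 15\right)^{2} = \left(14 \left(1 - 5\right) + 15\right)^{2} = \left(14 \left(-4\right) + 15\right)^{2} = \left(-56 + 15\right)^{2} = \left(-41\right)^{2} = 1681$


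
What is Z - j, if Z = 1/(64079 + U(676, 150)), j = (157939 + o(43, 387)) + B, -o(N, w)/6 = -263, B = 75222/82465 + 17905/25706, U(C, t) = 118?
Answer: -21708521852148867649/136087708082130 ≈ -1.5952e+5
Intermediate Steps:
B = 3410192557/2119845290 (B = 75222*(1/82465) + 17905*(1/25706) = 75222/82465 + 17905/25706 = 3410192557/2119845290 ≈ 1.6087)
o(N, w) = 1578 (o(N, w) = -6*(-263) = 1578)
j = 338154771317487/2119845290 (j = (157939 + 1578) + 3410192557/2119845290 = 159517 + 3410192557/2119845290 = 338154771317487/2119845290 ≈ 1.5952e+5)
Z = 1/64197 (Z = 1/(64079 + 118) = 1/64197 ≈ 1.5577e-5)
Z - j = 1/64197 - 1*338154771317487/2119845290 = 1/64197 - 338154771317487/2119845290 = -21708521852148867649/136087708082130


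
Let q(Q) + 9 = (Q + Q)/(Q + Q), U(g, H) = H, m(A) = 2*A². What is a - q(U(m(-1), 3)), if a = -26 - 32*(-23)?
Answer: 718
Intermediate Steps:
q(Q) = -8 (q(Q) = -9 + (Q + Q)/(Q + Q) = -9 + (2*Q)/((2*Q)) = -9 + (2*Q)*(1/(2*Q)) = -9 + 1 = -8)
a = 710 (a = -26 + 736 = 710)
a - q(U(m(-1), 3)) = 710 - 1*(-8) = 710 + 8 = 718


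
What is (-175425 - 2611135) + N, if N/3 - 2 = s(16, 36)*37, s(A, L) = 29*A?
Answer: -2735050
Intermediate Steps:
N = 51510 (N = 6 + 3*((29*16)*37) = 6 + 3*(464*37) = 6 + 3*17168 = 6 + 51504 = 51510)
(-175425 - 2611135) + N = (-175425 - 2611135) + 51510 = -2786560 + 51510 = -2735050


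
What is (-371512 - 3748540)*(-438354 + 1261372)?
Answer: -3390876956936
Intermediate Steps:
(-371512 - 3748540)*(-438354 + 1261372) = -4120052*823018 = -3390876956936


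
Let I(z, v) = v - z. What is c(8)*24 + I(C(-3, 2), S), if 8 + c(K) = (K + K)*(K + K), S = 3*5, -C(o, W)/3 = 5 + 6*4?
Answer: 6054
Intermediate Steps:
C(o, W) = -87 (C(o, W) = -3*(5 + 6*4) = -3*(5 + 24) = -3*29 = -87)
S = 15
c(K) = -8 + 4*K² (c(K) = -8 + (K + K)*(K + K) = -8 + (2*K)*(2*K) = -8 + 4*K²)
c(8)*24 + I(C(-3, 2), S) = (-8 + 4*8²)*24 + (15 - 1*(-87)) = (-8 + 4*64)*24 + (15 + 87) = (-8 + 256)*24 + 102 = 248*24 + 102 = 5952 + 102 = 6054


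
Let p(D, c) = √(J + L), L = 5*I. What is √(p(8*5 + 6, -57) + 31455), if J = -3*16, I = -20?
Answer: √(31455 + 2*I*√37) ≈ 177.36 + 0.0343*I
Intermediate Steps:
L = -100 (L = 5*(-20) = -100)
J = -48
p(D, c) = 2*I*√37 (p(D, c) = √(-48 - 100) = √(-148) = 2*I*√37)
√(p(8*5 + 6, -57) + 31455) = √(2*I*√37 + 31455) = √(31455 + 2*I*√37)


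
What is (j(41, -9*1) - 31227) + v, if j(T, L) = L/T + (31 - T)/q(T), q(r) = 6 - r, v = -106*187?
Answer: -14651044/287 ≈ -51049.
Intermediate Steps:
v = -19822
j(T, L) = L/T + (31 - T)/(6 - T)
(j(41, -9*1) - 31227) + v = (((-9*1)*(-6 + 41) + 41*(-31 + 41))/(41*(-6 + 41)) - 31227) - 19822 = ((1/41)*(-9*35 + 41*10)/35 - 31227) - 19822 = ((1/41)*(1/35)*(-315 + 410) - 31227) - 19822 = ((1/41)*(1/35)*95 - 31227) - 19822 = (19/287 - 31227) - 19822 = -8962130/287 - 19822 = -14651044/287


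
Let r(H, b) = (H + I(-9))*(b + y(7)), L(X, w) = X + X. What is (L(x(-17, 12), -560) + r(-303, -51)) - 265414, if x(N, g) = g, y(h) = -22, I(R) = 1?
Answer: -243344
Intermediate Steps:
L(X, w) = 2*X
r(H, b) = (1 + H)*(-22 + b) (r(H, b) = (H + 1)*(b - 22) = (1 + H)*(-22 + b))
(L(x(-17, 12), -560) + r(-303, -51)) - 265414 = (2*12 + (-22 - 51 - 22*(-303) - 303*(-51))) - 265414 = (24 + (-22 - 51 + 6666 + 15453)) - 265414 = (24 + 22046) - 265414 = 22070 - 265414 = -243344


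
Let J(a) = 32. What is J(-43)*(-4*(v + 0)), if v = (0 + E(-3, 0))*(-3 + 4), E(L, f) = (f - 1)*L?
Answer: -384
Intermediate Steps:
E(L, f) = L*(-1 + f) (E(L, f) = (-1 + f)*L = L*(-1 + f))
v = 3 (v = (0 - 3*(-1 + 0))*(-3 + 4) = (0 - 3*(-1))*1 = (0 + 3)*1 = 3*1 = 3)
J(-43)*(-4*(v + 0)) = 32*(-4*(3 + 0)) = 32*(-4*3) = 32*(-12) = -384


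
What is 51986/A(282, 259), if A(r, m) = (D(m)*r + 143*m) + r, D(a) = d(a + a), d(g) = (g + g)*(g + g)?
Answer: 51986/302706791 ≈ 0.00017174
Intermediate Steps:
d(g) = 4*g² (d(g) = (2*g)*(2*g) = 4*g²)
D(a) = 16*a² (D(a) = 4*(a + a)² = 4*(2*a)² = 4*(4*a²) = 16*a²)
A(r, m) = r + 143*m + 16*r*m² (A(r, m) = ((16*m²)*r + 143*m) + r = (16*r*m² + 143*m) + r = (143*m + 16*r*m²) + r = r + 143*m + 16*r*m²)
51986/A(282, 259) = 51986/(282 + 143*259 + 16*282*259²) = 51986/(282 + 37037 + 16*282*67081) = 51986/(282 + 37037 + 302669472) = 51986/302706791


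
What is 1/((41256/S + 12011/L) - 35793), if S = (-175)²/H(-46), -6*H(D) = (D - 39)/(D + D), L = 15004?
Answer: -2113688500/75653998892767 ≈ -2.7939e-5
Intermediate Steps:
H(D) = -(-39 + D)/(12*D) (H(D) = -(D - 39)/(6*(D + D)) = -(-39 + D)/(6*(2*D)) = -(-39 + D)*1/(2*D)/6 = -(-39 + D)/(12*D))
S = -3381000/17 (S = (-175)²/(((1/12)*(39 - 1*(-46))/(-46))) = 30625/(((1/12)*(-1/46)*(39 + 46))) = 30625/(((1/12)*(-1/46)*85)) = 30625/(-85/552) = 30625*(-552/85) = -3381000/17 ≈ -1.9888e+5)
1/((41256/S + 12011/L) - 35793) = 1/((41256/(-3381000/17) + 12011/15004) - 35793) = 1/((41256*(-17/3381000) + 12011*(1/15004)) - 35793) = 1/((-29223/140875 + 12011/15004) - 35793) = 1/(1253587733/2113688500 - 35793) = 1/(-75653998892767/2113688500) = -2113688500/75653998892767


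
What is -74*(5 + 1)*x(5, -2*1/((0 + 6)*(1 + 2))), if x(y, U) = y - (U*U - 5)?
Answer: -119732/27 ≈ -4434.5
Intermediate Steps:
x(y, U) = 5 + y - U² (x(y, U) = y - (U² - 5) = y - (-5 + U²) = y + (5 - U²) = 5 + y - U²)
-74*(5 + 1)*x(5, -2*1/((0 + 6)*(1 + 2))) = -74*(5 + 1)*(5 + 5 - (-2*1/((0 + 6)*(1 + 2)))²) = -74*6*(5 + 5 - (-2/(3*6))²) = -74*6*(5 + 5 - (-2/18)²) = -74*6*(5 + 5 - (-2*1/18)²) = -74*6*(5 + 5 - (-⅑)²) = -74*6*(5 + 5 - 1*1/81) = -74*6*(5 + 5 - 1/81) = -74*6*(809/81) = -74/(1/(1618/27)) = -74/27/1618 = -74*1618/27 = -119732/27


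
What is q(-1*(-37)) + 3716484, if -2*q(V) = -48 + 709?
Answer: 7432307/2 ≈ 3.7162e+6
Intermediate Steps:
q(V) = -661/2 (q(V) = -(-48 + 709)/2 = -½*661 = -661/2)
q(-1*(-37)) + 3716484 = -661/2 + 3716484 = 7432307/2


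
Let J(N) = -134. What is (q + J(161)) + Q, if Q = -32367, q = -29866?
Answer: -62367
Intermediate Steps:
(q + J(161)) + Q = (-29866 - 134) - 32367 = -30000 - 32367 = -62367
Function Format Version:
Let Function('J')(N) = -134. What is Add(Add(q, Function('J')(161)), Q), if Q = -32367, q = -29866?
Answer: -62367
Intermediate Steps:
Add(Add(q, Function('J')(161)), Q) = Add(Add(-29866, -134), -32367) = Add(-30000, -32367) = -62367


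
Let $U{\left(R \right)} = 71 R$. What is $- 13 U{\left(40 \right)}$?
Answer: $-36920$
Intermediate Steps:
$- 13 U{\left(40 \right)} = - 13 \cdot 71 \cdot 40 = \left(-13\right) 2840 = -36920$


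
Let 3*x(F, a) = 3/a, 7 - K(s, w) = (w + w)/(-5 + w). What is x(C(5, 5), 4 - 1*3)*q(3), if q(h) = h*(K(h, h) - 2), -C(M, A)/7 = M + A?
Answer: 24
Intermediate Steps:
K(s, w) = 7 - 2*w/(-5 + w) (K(s, w) = 7 - (w + w)/(-5 + w) = 7 - 2*w/(-5 + w))
C(M, A) = -7*A - 7*M (C(M, A) = -7*(M + A) = -7*(A + M) = -7*A - 7*M)
x(F, a) = 1/a (x(F, a) = (3/a)/3 = 1/a)
q(h) = h*(-2 + 5*(-7 + h)/(-5 + h)) (q(h) = h*(5*(-7 + h)/(-5 + h) - 2) = h*(-2 + 5*(-7 + h)/(-5 + h)))
x(C(5, 5), 4 - 1*3)*q(3) = (3*(-25 + 3*3)/(-5 + 3))/(4 - 1*3) = (3*(-25 + 9)/(-2))/(4 - 3) = (3*(-½)*(-16))/1 = 1*24 = 24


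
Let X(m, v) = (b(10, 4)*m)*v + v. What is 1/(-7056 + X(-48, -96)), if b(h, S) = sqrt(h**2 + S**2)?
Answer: 149/50249040 + 4*sqrt(29)/1046855 ≈ 2.3542e-5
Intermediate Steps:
b(h, S) = sqrt(S**2 + h**2)
X(m, v) = v + 2*m*v*sqrt(29) (X(m, v) = (sqrt(4**2 + 10**2)*m)*v + v = (sqrt(16 + 100)*m)*v + v = (sqrt(116)*m)*v + v = ((2*sqrt(29))*m)*v + v = (2*m*sqrt(29))*v + v = 2*m*v*sqrt(29) + v = v + 2*m*v*sqrt(29))
1/(-7056 + X(-48, -96)) = 1/(-7056 - 96*(1 + 2*(-48)*sqrt(29))) = 1/(-7056 - 96*(1 - 96*sqrt(29))) = 1/(-7056 + (-96 + 9216*sqrt(29))) = 1/(-7152 + 9216*sqrt(29))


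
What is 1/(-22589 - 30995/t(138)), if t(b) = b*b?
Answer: -19044/430215911 ≈ -4.4266e-5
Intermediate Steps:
t(b) = b²
1/(-22589 - 30995/t(138)) = 1/(-22589 - 30995/(138²)) = 1/(-22589 - 30995/19044) = 1/(-430215911/19044) = -19044/430215911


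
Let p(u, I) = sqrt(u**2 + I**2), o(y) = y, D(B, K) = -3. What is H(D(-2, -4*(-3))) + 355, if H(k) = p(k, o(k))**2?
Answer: 373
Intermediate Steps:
p(u, I) = sqrt(I**2 + u**2)
H(k) = 2*k**2 (H(k) = (sqrt(k**2 + k**2))**2 = (sqrt(2*k**2))**2 = (sqrt(2)*sqrt(k**2))**2 = 2*k**2)
H(D(-2, -4*(-3))) + 355 = 2*(-3)**2 + 355 = 2*9 + 355 = 18 + 355 = 373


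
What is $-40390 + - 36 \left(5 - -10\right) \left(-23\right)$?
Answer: $-27970$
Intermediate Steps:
$-40390 + - 36 \left(5 - -10\right) \left(-23\right) = -40390 + - 36 \left(5 + 10\right) \left(-23\right) = -40390 + \left(-36\right) 15 \left(-23\right) = -40390 - -12420 = -40390 + 12420 = -27970$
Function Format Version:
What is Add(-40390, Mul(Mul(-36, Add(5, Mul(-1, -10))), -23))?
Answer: -27970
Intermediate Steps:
Add(-40390, Mul(Mul(-36, Add(5, Mul(-1, -10))), -23)) = Add(-40390, Mul(Mul(-36, Add(5, 10)), -23)) = Add(-40390, Mul(Mul(-36, 15), -23)) = Add(-40390, Mul(-540, -23)) = Add(-40390, 12420) = -27970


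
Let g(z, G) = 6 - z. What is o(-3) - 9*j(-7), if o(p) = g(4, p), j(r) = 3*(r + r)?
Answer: 380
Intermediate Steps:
j(r) = 6*r (j(r) = 3*(2*r) = 6*r)
o(p) = 2 (o(p) = 6 - 1*4 = 6 - 4 = 2)
o(-3) - 9*j(-7) = 2 - 54*(-7) = 2 - 9*(-42) = 2 + 378 = 380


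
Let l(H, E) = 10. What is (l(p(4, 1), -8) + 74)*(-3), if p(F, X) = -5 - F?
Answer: -252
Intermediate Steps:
(l(p(4, 1), -8) + 74)*(-3) = (10 + 74)*(-3) = 84*(-3) = -252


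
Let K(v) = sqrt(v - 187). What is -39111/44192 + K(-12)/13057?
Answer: -39111/44192 + I*sqrt(199)/13057 ≈ -0.88502 + 0.0010804*I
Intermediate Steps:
K(v) = sqrt(-187 + v)
-39111/44192 + K(-12)/13057 = -39111/44192 + sqrt(-187 - 12)/13057 = -39111*1/44192 + sqrt(-199)*(1/13057) = -39111/44192 + (I*sqrt(199))*(1/13057) = -39111/44192 + I*sqrt(199)/13057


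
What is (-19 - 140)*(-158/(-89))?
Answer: -25122/89 ≈ -282.27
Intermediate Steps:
(-19 - 140)*(-158/(-89)) = -(-25122)*(-1)/89 = -159*158/89 = -25122/89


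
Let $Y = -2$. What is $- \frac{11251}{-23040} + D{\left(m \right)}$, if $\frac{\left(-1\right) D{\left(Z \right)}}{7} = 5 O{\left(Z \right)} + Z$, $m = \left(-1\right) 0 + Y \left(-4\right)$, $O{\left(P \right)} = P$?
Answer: $- \frac{7730189}{23040} \approx -335.51$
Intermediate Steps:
$m = 8$ ($m = \left(-1\right) 0 - -8 = 0 + 8 = 8$)
$D{\left(Z \right)} = - 42 Z$ ($D{\left(Z \right)} = - 7 \left(5 Z + Z\right) = - 7 \cdot 6 Z = - 42 Z$)
$- \frac{11251}{-23040} + D{\left(m \right)} = - \frac{11251}{-23040} - 336 = \left(-11251\right) \left(- \frac{1}{23040}\right) - 336 = \frac{11251}{23040} - 336 = - \frac{7730189}{23040}$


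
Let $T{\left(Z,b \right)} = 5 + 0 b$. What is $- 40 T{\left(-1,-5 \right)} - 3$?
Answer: $-203$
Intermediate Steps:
$T{\left(Z,b \right)} = 5$ ($T{\left(Z,b \right)} = 5 + 0 = 5$)
$- 40 T{\left(-1,-5 \right)} - 3 = \left(-40\right) 5 - 3 = -200 - 3 = -203$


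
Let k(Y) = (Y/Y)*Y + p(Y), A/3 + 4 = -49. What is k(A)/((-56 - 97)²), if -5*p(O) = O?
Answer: -212/39015 ≈ -0.0054338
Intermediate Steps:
A = -159 (A = -12 + 3*(-49) = -12 - 147 = -159)
p(O) = -O/5
k(Y) = 4*Y/5 (k(Y) = (Y/Y)*Y - Y/5 = 1*Y - Y/5 = Y - Y/5 = 4*Y/5)
k(A)/((-56 - 97)²) = ((⅘)*(-159))/((-56 - 97)²) = -636/(5*((-153)²)) = -636/5/23409 = -636/5*1/23409 = -212/39015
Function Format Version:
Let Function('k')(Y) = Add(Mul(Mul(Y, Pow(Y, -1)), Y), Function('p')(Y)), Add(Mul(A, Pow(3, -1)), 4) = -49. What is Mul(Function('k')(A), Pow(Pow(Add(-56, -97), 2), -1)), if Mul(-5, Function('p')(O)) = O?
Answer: Rational(-212, 39015) ≈ -0.0054338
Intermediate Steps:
A = -159 (A = Add(-12, Mul(3, -49)) = Add(-12, -147) = -159)
Function('p')(O) = Mul(Rational(-1, 5), O)
Function('k')(Y) = Mul(Rational(4, 5), Y) (Function('k')(Y) = Add(Mul(Mul(Y, Pow(Y, -1)), Y), Mul(Rational(-1, 5), Y)) = Add(Mul(1, Y), Mul(Rational(-1, 5), Y)) = Add(Y, Mul(Rational(-1, 5), Y)) = Mul(Rational(4, 5), Y))
Mul(Function('k')(A), Pow(Pow(Add(-56, -97), 2), -1)) = Mul(Mul(Rational(4, 5), -159), Pow(Pow(Add(-56, -97), 2), -1)) = Mul(Rational(-636, 5), Pow(Pow(-153, 2), -1)) = Mul(Rational(-636, 5), Pow(23409, -1)) = Mul(Rational(-636, 5), Rational(1, 23409)) = Rational(-212, 39015)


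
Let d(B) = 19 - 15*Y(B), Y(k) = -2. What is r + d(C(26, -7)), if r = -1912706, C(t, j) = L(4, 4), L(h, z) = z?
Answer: -1912657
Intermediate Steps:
C(t, j) = 4
d(B) = 49 (d(B) = 19 - 15*(-2) = 19 + 30 = 49)
r + d(C(26, -7)) = -1912706 + 49 = -1912657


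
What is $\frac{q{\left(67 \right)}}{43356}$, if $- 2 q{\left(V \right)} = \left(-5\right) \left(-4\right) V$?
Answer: $- \frac{335}{21678} \approx -0.015453$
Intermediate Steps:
$q{\left(V \right)} = - 10 V$ ($q{\left(V \right)} = - \frac{\left(-5\right) \left(-4\right) V}{2} = - \frac{20 V}{2} = - 10 V$)
$\frac{q{\left(67 \right)}}{43356} = \frac{\left(-10\right) 67}{43356} = \left(-670\right) \frac{1}{43356} = - \frac{335}{21678}$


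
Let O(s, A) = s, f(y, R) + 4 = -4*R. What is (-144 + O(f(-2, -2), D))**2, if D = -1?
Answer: 19600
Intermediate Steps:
f(y, R) = -4 - 4*R
(-144 + O(f(-2, -2), D))**2 = (-144 + (-4 - 4*(-2)))**2 = (-144 + (-4 + 8))**2 = (-144 + 4)**2 = (-140)**2 = 19600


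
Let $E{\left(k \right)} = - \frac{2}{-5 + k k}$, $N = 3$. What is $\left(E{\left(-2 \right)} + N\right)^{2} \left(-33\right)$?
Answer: $-825$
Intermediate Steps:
$E{\left(k \right)} = - \frac{2}{-5 + k^{2}}$
$\left(E{\left(-2 \right)} + N\right)^{2} \left(-33\right) = \left(- \frac{2}{-5 + \left(-2\right)^{2}} + 3\right)^{2} \left(-33\right) = \left(- \frac{2}{-5 + 4} + 3\right)^{2} \left(-33\right) = \left(- \frac{2}{-1} + 3\right)^{2} \left(-33\right) = \left(\left(-2\right) \left(-1\right) + 3\right)^{2} \left(-33\right) = \left(2 + 3\right)^{2} \left(-33\right) = 5^{2} \left(-33\right) = 25 \left(-33\right) = -825$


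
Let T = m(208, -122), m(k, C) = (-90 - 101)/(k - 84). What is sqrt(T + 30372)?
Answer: sqrt(116744047)/62 ≈ 174.27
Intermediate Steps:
m(k, C) = -191/(-84 + k)
T = -191/124 (T = -191/(-84 + 208) = -191/124 ≈ -1.5403)
sqrt(T + 30372) = sqrt(-191/124 + 30372) = sqrt(3765937/124) = sqrt(116744047)/62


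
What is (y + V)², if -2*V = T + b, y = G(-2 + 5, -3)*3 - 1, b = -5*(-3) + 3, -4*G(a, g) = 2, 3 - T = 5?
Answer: 441/4 ≈ 110.25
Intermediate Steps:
T = -2 (T = 3 - 1*5 = 3 - 5 = -2)
G(a, g) = -½ (G(a, g) = -¼*2 = -½)
b = 18 (b = 15 + 3 = 18)
y = -5/2 (y = -½*3 - 1 = -3/2 - 1 = -5/2 ≈ -2.5000)
V = -8 (V = -(-2 + 18)/2 = -½*16 = -8)
(y + V)² = (-5/2 - 8)² = (-21/2)² = 441/4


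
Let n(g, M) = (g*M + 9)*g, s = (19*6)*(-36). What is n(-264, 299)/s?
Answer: -289399/57 ≈ -5077.2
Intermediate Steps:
s = -4104 (s = 114*(-36) = -4104)
n(g, M) = g*(9 + M*g) (n(g, M) = (M*g + 9)*g = (9 + M*g)*g = g*(9 + M*g))
n(-264, 299)/s = -264*(9 + 299*(-264))/(-4104) = -264*(9 - 78936)*(-1/4104) = -264*(-78927)*(-1/4104) = 20836728*(-1/4104) = -289399/57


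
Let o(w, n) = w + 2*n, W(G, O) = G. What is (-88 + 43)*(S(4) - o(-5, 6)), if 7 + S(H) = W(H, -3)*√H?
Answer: 270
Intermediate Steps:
S(H) = -7 + H^(3/2) (S(H) = -7 + H*√H = -7 + H^(3/2))
(-88 + 43)*(S(4) - o(-5, 6)) = (-88 + 43)*((-7 + 4^(3/2)) - (-5 + 2*6)) = -45*((-7 + 8) - (-5 + 12)) = -45*(1 - 1*7) = -45*(1 - 7) = -45*(-6) = 270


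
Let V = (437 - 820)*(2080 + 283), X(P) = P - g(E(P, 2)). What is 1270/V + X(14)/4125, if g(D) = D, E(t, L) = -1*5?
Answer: 11956801/3733244625 ≈ 0.0032028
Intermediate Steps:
E(t, L) = -5
X(P) = 5 + P (X(P) = P - 1*(-5) = P + 5 = 5 + P)
V = -905029 (V = -383*2363 = -905029)
1270/V + X(14)/4125 = 1270/(-905029) + (5 + 14)/4125 = 1270*(-1/905029) + 19*(1/4125) = -1270/905029 + 19/4125 = 11956801/3733244625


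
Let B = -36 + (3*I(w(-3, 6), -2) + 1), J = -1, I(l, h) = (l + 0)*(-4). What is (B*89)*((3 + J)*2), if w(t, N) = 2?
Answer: -21004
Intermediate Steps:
I(l, h) = -4*l (I(l, h) = l*(-4) = -4*l)
B = -59 (B = -36 + (3*(-4*2) + 1) = -36 + (3*(-8) + 1) = -36 + (-24 + 1) = -36 - 23 = -59)
(B*89)*((3 + J)*2) = (-59*89)*((3 - 1)*2) = -10502*2 = -5251*4 = -21004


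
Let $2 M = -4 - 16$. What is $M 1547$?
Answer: $-15470$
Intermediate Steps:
$M = -10$ ($M = \frac{-4 - 16}{2} = \frac{1}{2} \left(-20\right) = -10$)
$M 1547 = \left(-10\right) 1547 = -15470$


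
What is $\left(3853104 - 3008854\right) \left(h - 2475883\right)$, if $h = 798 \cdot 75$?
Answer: $-2039735860250$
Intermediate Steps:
$h = 59850$
$\left(3853104 - 3008854\right) \left(h - 2475883\right) = \left(3853104 - 3008854\right) \left(59850 - 2475883\right) = 844250 \left(59850 - 2475883\right) = 844250 \left(-2416033\right) = -2039735860250$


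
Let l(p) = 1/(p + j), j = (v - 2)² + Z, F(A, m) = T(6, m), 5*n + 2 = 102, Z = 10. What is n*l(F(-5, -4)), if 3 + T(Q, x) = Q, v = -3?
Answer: 10/19 ≈ 0.52632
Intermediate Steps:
T(Q, x) = -3 + Q
n = 20 (n = -⅖ + (⅕)*102 = -⅖ + 102/5 = 20)
F(A, m) = 3 (F(A, m) = -3 + 6 = 3)
j = 35 (j = (-3 - 2)² + 10 = (-5)² + 10 = 25 + 10 = 35)
l(p) = 1/(35 + p) (l(p) = 1/(p + 35) = 1/(35 + p))
n*l(F(-5, -4)) = 20/(35 + 3) = 20/38 = 20*(1/38) = 10/19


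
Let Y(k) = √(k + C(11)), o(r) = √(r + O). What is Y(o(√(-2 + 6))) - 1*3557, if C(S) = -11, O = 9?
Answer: -3557 + I*√(11 - √11) ≈ -3557.0 + 2.7719*I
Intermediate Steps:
o(r) = √(9 + r) (o(r) = √(r + 9) = √(9 + r))
Y(k) = √(-11 + k) (Y(k) = √(k - 11) = √(-11 + k))
Y(o(√(-2 + 6))) - 1*3557 = √(-11 + √(9 + √(-2 + 6))) - 1*3557 = √(-11 + √(9 + √4)) - 3557 = √(-11 + √(9 + 2)) - 3557 = √(-11 + √11) - 3557 = -3557 + √(-11 + √11)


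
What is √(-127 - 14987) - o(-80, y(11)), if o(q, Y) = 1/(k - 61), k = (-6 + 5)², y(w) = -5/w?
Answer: 1/60 + I*√15114 ≈ 0.016667 + 122.94*I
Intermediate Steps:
k = 1 (k = (-1)² = 1)
o(q, Y) = -1/60 (o(q, Y) = 1/(1 - 61) = 1/(-60) = -1/60)
√(-127 - 14987) - o(-80, y(11)) = √(-127 - 14987) - 1*(-1/60) = √(-15114) + 1/60 = I*√15114 + 1/60 = 1/60 + I*√15114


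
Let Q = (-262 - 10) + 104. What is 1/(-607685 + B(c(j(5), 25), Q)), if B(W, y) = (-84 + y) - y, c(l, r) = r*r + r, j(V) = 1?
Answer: -1/607769 ≈ -1.6454e-6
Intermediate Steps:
c(l, r) = r + r² (c(l, r) = r² + r = r + r²)
Q = -168 (Q = -272 + 104 = -168)
B(W, y) = -84
1/(-607685 + B(c(j(5), 25), Q)) = 1/(-607685 - 84) = 1/(-607769) = -1/607769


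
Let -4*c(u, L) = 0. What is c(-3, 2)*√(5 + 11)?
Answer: 0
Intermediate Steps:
c(u, L) = 0 (c(u, L) = -¼*0 = 0)
c(-3, 2)*√(5 + 11) = 0*√(5 + 11) = 0*√16 = 0*4 = 0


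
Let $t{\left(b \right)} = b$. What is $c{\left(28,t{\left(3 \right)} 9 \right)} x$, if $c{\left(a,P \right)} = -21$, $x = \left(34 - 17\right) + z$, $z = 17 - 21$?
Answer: $-273$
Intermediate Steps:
$z = -4$ ($z = 17 - 21 = -4$)
$x = 13$ ($x = \left(34 - 17\right) - 4 = 17 - 4 = 13$)
$c{\left(28,t{\left(3 \right)} 9 \right)} x = \left(-21\right) 13 = -273$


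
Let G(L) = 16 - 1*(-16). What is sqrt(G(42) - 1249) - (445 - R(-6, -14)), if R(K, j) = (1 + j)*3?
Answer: -484 + I*sqrt(1217) ≈ -484.0 + 34.885*I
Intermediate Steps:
G(L) = 32 (G(L) = 16 + 16 = 32)
R(K, j) = 3 + 3*j
sqrt(G(42) - 1249) - (445 - R(-6, -14)) = sqrt(32 - 1249) - (445 - (3 + 3*(-14))) = sqrt(-1217) - (445 - (3 - 42)) = I*sqrt(1217) - (445 - 1*(-39)) = I*sqrt(1217) - (445 + 39) = I*sqrt(1217) - 1*484 = I*sqrt(1217) - 484 = -484 + I*sqrt(1217)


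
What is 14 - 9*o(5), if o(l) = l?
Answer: -31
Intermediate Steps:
14 - 9*o(5) = 14 - 9*5 = 14 - 45 = -31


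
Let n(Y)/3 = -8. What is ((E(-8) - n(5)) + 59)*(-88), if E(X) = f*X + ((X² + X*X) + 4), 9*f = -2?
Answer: -171688/9 ≈ -19076.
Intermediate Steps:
f = -2/9 (f = (⅑)*(-2) = -2/9 ≈ -0.22222)
n(Y) = -24 (n(Y) = 3*(-8) = -24)
E(X) = 4 + 2*X² - 2*X/9 (E(X) = -2*X/9 + ((X² + X*X) + 4) = -2*X/9 + ((X² + X²) + 4) = -2*X/9 + (2*X² + 4) = -2*X/9 + (4 + 2*X²) = 4 + 2*X² - 2*X/9)
((E(-8) - n(5)) + 59)*(-88) = (((4 + 2*(-8)² - 2/9*(-8)) - 1*(-24)) + 59)*(-88) = (((4 + 2*64 + 16/9) + 24) + 59)*(-88) = (((4 + 128 + 16/9) + 24) + 59)*(-88) = ((1204/9 + 24) + 59)*(-88) = (1420/9 + 59)*(-88) = (1951/9)*(-88) = -171688/9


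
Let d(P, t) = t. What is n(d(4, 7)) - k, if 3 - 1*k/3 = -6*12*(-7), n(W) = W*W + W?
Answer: 1559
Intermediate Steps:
n(W) = W + W² (n(W) = W² + W = W + W²)
k = -1503 (k = 9 - 3*(-6*12)*(-7) = 9 - (-216)*(-7) = 9 - 3*504 = 9 - 1512 = -1503)
n(d(4, 7)) - k = 7*(1 + 7) - 1*(-1503) = 7*8 + 1503 = 56 + 1503 = 1559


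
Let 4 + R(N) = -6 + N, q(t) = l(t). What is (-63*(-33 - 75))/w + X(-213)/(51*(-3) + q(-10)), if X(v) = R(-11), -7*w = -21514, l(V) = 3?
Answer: 1265999/537850 ≈ 2.3538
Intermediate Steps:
w = 21514/7 (w = -⅐*(-21514) = 21514/7 ≈ 3073.4)
q(t) = 3
R(N) = -10 + N (R(N) = -4 + (-6 + N) = -10 + N)
X(v) = -21 (X(v) = -10 - 11 = -21)
(-63*(-33 - 75))/w + X(-213)/(51*(-3) + q(-10)) = (-63*(-33 - 75))/(21514/7) - 21/(51*(-3) + 3) = -63*(-108)*(7/21514) - 21/(-153 + 3) = 6804*(7/21514) - 21/(-150) = 23814/10757 - 21*(-1/150) = 23814/10757 + 7/50 = 1265999/537850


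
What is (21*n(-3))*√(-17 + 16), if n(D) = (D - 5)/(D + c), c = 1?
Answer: 84*I ≈ 84.0*I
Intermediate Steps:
n(D) = (-5 + D)/(1 + D) (n(D) = (D - 5)/(D + 1) = (-5 + D)/(1 + D))
(21*n(-3))*√(-17 + 16) = (21*((-5 - 3)/(1 - 3)))*√(-17 + 16) = (21*(-8/(-2)))*√(-1) = (21*(-½*(-8)))*I = (21*4)*I = 84*I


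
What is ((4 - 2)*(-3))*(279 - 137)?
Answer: -852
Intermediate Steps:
((4 - 2)*(-3))*(279 - 137) = (2*(-3))*142 = -6*142 = -852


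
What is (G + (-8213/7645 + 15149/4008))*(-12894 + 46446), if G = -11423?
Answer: -489203641842042/1276715 ≈ -3.8317e+8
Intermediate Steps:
(G + (-8213/7645 + 15149/4008))*(-12894 + 46446) = (-11423 + (-8213/7645 + 15149/4008))*(-12894 + 46446) = (-11423 + (-8213*1/7645 + 15149*(1/4008)))*33552 = (-11423 + (-8213/7645 + 15149/4008))*33552 = (-11423 + 82896401/30641160)*33552 = -349931074279/30641160*33552 = -489203641842042/1276715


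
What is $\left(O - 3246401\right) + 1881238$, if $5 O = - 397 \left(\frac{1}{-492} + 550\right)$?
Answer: $- \frac{3465728783}{2460} \approx -1.4088 \cdot 10^{6}$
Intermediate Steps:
$O = - \frac{107427803}{2460}$ ($O = \frac{\left(-397\right) \left(\frac{1}{-492} + 550\right)}{5} = \frac{\left(-397\right) \left(- \frac{1}{492} + 550\right)}{5} = \frac{\left(-397\right) \frac{270599}{492}}{5} = \frac{1}{5} \left(- \frac{107427803}{492}\right) = - \frac{107427803}{2460} \approx -43670.0$)
$\left(O - 3246401\right) + 1881238 = \left(- \frac{107427803}{2460} - 3246401\right) + 1881238 = - \frac{8093574263}{2460} + 1881238 = - \frac{3465728783}{2460}$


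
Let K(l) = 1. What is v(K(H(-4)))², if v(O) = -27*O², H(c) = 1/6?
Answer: 729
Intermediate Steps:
H(c) = ⅙
v(K(H(-4)))² = (-27*1²)² = (-27*1)² = (-27)² = 729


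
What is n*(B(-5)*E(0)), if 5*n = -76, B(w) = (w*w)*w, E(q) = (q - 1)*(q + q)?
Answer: 0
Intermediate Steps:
E(q) = 2*q*(-1 + q) (E(q) = (-1 + q)*(2*q) = 2*q*(-1 + q))
B(w) = w³ (B(w) = w²*w = w³)
n = -76/5 (n = (⅕)*(-76) = -76/5 ≈ -15.200)
n*(B(-5)*E(0)) = -76*(-5)³*2*0*(-1 + 0)/5 = -(-1900)*2*0*(-1) = -(-1900)*0 = -76/5*0 = 0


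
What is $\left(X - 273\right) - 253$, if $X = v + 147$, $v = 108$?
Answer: $-271$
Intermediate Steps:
$X = 255$ ($X = 108 + 147 = 255$)
$\left(X - 273\right) - 253 = \left(255 - 273\right) - 253 = -18 - 253 = -271$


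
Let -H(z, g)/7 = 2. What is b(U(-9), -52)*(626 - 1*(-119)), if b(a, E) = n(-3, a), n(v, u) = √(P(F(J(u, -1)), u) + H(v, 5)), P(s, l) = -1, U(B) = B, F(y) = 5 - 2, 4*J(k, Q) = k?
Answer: 745*I*√15 ≈ 2885.4*I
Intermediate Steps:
J(k, Q) = k/4
F(y) = 3
H(z, g) = -14 (H(z, g) = -7*2 = -14)
n(v, u) = I*√15 (n(v, u) = √(-1 - 14) = √(-15) = I*√15)
b(a, E) = I*√15
b(U(-9), -52)*(626 - 1*(-119)) = (I*√15)*(626 - 1*(-119)) = (I*√15)*(626 + 119) = (I*√15)*745 = 745*I*√15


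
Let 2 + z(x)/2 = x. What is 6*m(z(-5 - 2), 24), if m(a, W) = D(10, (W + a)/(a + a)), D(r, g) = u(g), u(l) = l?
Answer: -1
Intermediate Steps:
z(x) = -4 + 2*x
D(r, g) = g
m(a, W) = (W + a)/(2*a) (m(a, W) = (W + a)/(a + a) = (W + a)/((2*a)) = (W + a)*(1/(2*a)) = (W + a)/(2*a))
6*m(z(-5 - 2), 24) = 6*((24 + (-4 + 2*(-5 - 2)))/(2*(-4 + 2*(-5 - 2)))) = 6*((24 + (-4 + 2*(-7)))/(2*(-4 + 2*(-7)))) = 6*((24 + (-4 - 14))/(2*(-4 - 14))) = 6*((½)*(24 - 18)/(-18)) = 6*((½)*(-1/18)*6) = 6*(-⅙) = -1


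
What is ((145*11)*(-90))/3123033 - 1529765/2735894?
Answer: -1723414720315/2848095748834 ≈ -0.60511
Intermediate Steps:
((145*11)*(-90))/3123033 - 1529765/2735894 = (1595*(-90))*(1/3123033) - 1529765*1/2735894 = -143550*1/3123033 - 1529765/2735894 = -47850/1041011 - 1529765/2735894 = -1723414720315/2848095748834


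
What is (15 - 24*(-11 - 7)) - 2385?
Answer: -1938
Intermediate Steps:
(15 - 24*(-11 - 7)) - 2385 = (15 - 24*(-18)) - 2385 = (15 + 432) - 2385 = 447 - 2385 = -1938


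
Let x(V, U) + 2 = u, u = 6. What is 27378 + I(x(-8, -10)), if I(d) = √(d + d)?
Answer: 27378 + 2*√2 ≈ 27381.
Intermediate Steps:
x(V, U) = 4 (x(V, U) = -2 + 6 = 4)
I(d) = √2*√d (I(d) = √(2*d) = √2*√d)
27378 + I(x(-8, -10)) = 27378 + √2*√4 = 27378 + √2*2 = 27378 + 2*√2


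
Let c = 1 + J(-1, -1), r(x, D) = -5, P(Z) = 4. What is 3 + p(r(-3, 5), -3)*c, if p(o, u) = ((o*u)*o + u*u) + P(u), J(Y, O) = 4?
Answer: -307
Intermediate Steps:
p(o, u) = 4 + u**2 + u*o**2 (p(o, u) = ((o*u)*o + u*u) + 4 = (u*o**2 + u**2) + 4 = (u**2 + u*o**2) + 4 = 4 + u**2 + u*o**2)
c = 5 (c = 1 + 4 = 5)
3 + p(r(-3, 5), -3)*c = 3 + (4 + (-3)**2 - 3*(-5)**2)*5 = 3 + (4 + 9 - 3*25)*5 = 3 + (4 + 9 - 75)*5 = 3 - 62*5 = 3 - 310 = -307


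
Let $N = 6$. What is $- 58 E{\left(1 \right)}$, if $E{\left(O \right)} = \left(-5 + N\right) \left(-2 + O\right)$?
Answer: $58$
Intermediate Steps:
$E{\left(O \right)} = -2 + O$ ($E{\left(O \right)} = \left(-5 + 6\right) \left(-2 + O\right) = 1 \left(-2 + O\right) = -2 + O$)
$- 58 E{\left(1 \right)} = - 58 \left(-2 + 1\right) = \left(-58\right) \left(-1\right) = 58$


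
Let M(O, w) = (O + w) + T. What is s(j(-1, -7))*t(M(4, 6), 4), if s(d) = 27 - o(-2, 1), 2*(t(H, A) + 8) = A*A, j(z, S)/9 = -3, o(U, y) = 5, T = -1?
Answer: 0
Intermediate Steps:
j(z, S) = -27 (j(z, S) = 9*(-3) = -27)
M(O, w) = -1 + O + w (M(O, w) = (O + w) - 1 = -1 + O + w)
t(H, A) = -8 + A²/2 (t(H, A) = -8 + (A*A)/2 = -8 + A²/2)
s(d) = 22 (s(d) = 27 - 1*5 = 27 - 5 = 22)
s(j(-1, -7))*t(M(4, 6), 4) = 22*(-8 + (½)*4²) = 22*(-8 + (½)*16) = 22*(-8 + 8) = 22*0 = 0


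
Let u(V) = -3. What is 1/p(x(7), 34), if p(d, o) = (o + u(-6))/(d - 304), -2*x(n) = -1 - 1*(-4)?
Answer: -611/62 ≈ -9.8548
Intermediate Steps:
x(n) = -3/2 (x(n) = -(-1 - 1*(-4))/2 = -(-1 + 4)/2 = -1/2*3 = -3/2)
p(d, o) = (-3 + o)/(-304 + d) (p(d, o) = (o - 3)/(d - 304) = (-3 + o)/(-304 + d))
1/p(x(7), 34) = 1/((-3 + 34)/(-304 - 3/2)) = 1/(31/(-611/2)) = 1/(-2/611*31) = 1/(-62/611) = -611/62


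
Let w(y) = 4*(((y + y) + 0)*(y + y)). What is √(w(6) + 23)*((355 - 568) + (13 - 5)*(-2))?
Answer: -229*√599 ≈ -5604.7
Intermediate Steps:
w(y) = 16*y² (w(y) = 4*((2*y + 0)*(2*y)) = 4*((2*y)*(2*y)) = 4*(4*y²) = 16*y²)
√(w(6) + 23)*((355 - 568) + (13 - 5)*(-2)) = √(16*6² + 23)*((355 - 568) + (13 - 5)*(-2)) = √(16*36 + 23)*(-213 + 8*(-2)) = √(576 + 23)*(-213 - 16) = √599*(-229) = -229*√599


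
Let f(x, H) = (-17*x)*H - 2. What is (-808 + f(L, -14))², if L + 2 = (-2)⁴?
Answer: 6360484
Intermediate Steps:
L = 14 (L = -2 + (-2)⁴ = -2 + 16 = 14)
f(x, H) = -2 - 17*H*x (f(x, H) = -17*H*x - 2 = -2 - 17*H*x)
(-808 + f(L, -14))² = (-808 + (-2 - 17*(-14)*14))² = (-808 + (-2 + 3332))² = (-808 + 3330)² = 2522² = 6360484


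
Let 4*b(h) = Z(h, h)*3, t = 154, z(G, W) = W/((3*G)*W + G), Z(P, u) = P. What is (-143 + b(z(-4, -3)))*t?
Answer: -1410101/64 ≈ -22033.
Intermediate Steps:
z(G, W) = W/(G + 3*G*W) (z(G, W) = W/(3*G*W + G) = W/(G + 3*G*W))
b(h) = 3*h/4 (b(h) = (h*3)/4 = (3*h)/4 = 3*h/4)
(-143 + b(z(-4, -3)))*t = (-143 + 3*(-3/(-4*(1 + 3*(-3))))/4)*154 = (-143 + 3*(-3*(-¼)/(1 - 9))/4)*154 = (-143 + 3*(-3*(-¼)/(-8))/4)*154 = (-143 + 3*(-3*(-¼)*(-⅛))/4)*154 = (-143 + (¾)*(-3/32))*154 = (-143 - 9/128)*154 = -18313/128*154 = -1410101/64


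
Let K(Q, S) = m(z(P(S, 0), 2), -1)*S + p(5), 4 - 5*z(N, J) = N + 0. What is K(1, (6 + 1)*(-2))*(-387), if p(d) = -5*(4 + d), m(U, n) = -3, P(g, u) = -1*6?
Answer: 1161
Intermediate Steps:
P(g, u) = -6
z(N, J) = 4/5 - N/5 (z(N, J) = 4/5 - (N + 0)/5 = 4/5 - N/5)
p(d) = -20 - 5*d
K(Q, S) = -45 - 3*S (K(Q, S) = -3*S + (-20 - 5*5) = -3*S + (-20 - 25) = -3*S - 45 = -45 - 3*S)
K(1, (6 + 1)*(-2))*(-387) = (-45 - 3*(6 + 1)*(-2))*(-387) = (-45 - 21*(-2))*(-387) = (-45 - 3*(-14))*(-387) = (-45 + 42)*(-387) = -3*(-387) = 1161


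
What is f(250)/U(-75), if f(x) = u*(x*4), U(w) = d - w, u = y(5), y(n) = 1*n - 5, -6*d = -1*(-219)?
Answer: 0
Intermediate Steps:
d = -73/2 (d = -(-1)*(-219)/6 = -⅙*219 = -73/2 ≈ -36.500)
y(n) = -5 + n (y(n) = n - 5 = -5 + n)
u = 0 (u = -5 + 5 = 0)
U(w) = -73/2 - w
f(x) = 0 (f(x) = 0*(x*4) = 0*(4*x) = 0)
f(250)/U(-75) = 0/(-73/2 - 1*(-75)) = 0/(-73/2 + 75) = 0/(77/2) = 0*(2/77) = 0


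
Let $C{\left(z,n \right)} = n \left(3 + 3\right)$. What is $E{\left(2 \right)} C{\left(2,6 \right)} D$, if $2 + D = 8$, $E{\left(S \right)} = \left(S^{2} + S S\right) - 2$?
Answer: $1296$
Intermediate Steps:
$C{\left(z,n \right)} = 6 n$ ($C{\left(z,n \right)} = n 6 = 6 n$)
$E{\left(S \right)} = -2 + 2 S^{2}$ ($E{\left(S \right)} = \left(S^{2} + S^{2}\right) - 2 = 2 S^{2} - 2 = -2 + 2 S^{2}$)
$D = 6$ ($D = -2 + 8 = 6$)
$E{\left(2 \right)} C{\left(2,6 \right)} D = \left(-2 + 2 \cdot 2^{2}\right) 6 \cdot 6 \cdot 6 = \left(-2 + 2 \cdot 4\right) 36 \cdot 6 = \left(-2 + 8\right) 36 \cdot 6 = 6 \cdot 36 \cdot 6 = 216 \cdot 6 = 1296$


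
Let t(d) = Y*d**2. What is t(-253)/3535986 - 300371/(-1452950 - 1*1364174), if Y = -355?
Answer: -31475975170187/4980655512132 ≈ -6.3196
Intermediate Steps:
t(d) = -355*d**2
t(-253)/3535986 - 300371/(-1452950 - 1*1364174) = -355*(-253)**2/3535986 - 300371/(-1452950 - 1*1364174) = -355*64009*(1/3535986) - 300371/(-1452950 - 1364174) = -22723195*1/3535986 - 300371/(-2817124) = -22723195/3535986 - 300371*(-1/2817124) = -22723195/3535986 + 300371/2817124 = -31475975170187/4980655512132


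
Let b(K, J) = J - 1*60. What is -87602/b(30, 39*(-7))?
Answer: 87602/333 ≈ 263.07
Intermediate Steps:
b(K, J) = -60 + J (b(K, J) = J - 60 = -60 + J)
-87602/b(30, 39*(-7)) = -87602/(-60 + 39*(-7)) = -87602/(-60 - 273) = -87602/(-333) = -87602*(-1/333) = 87602/333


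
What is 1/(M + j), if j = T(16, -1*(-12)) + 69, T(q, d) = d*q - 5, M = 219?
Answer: 1/475 ≈ 0.0021053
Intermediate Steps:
T(q, d) = -5 + d*q
j = 256 (j = (-5 - 1*(-12)*16) + 69 = (-5 + 12*16) + 69 = (-5 + 192) + 69 = 187 + 69 = 256)
1/(M + j) = 1/(219 + 256) = 1/475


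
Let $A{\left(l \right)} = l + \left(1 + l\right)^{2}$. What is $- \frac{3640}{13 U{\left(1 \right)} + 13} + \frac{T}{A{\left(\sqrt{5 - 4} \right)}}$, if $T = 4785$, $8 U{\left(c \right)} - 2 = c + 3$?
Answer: $797$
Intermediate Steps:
$U{\left(c \right)} = \frac{5}{8} + \frac{c}{8}$ ($U{\left(c \right)} = \frac{1}{4} + \frac{c + 3}{8} = \frac{1}{4} + \frac{3 + c}{8} = \frac{1}{4} + \left(\frac{3}{8} + \frac{c}{8}\right) = \frac{5}{8} + \frac{c}{8}$)
$- \frac{3640}{13 U{\left(1 \right)} + 13} + \frac{T}{A{\left(\sqrt{5 - 4} \right)}} = - \frac{3640}{13 \left(\frac{5}{8} + \frac{1}{8} \cdot 1\right) + 13} + \frac{4785}{\sqrt{5 - 4} + \left(1 + \sqrt{5 - 4}\right)^{2}} = - \frac{3640}{13 \left(\frac{5}{8} + \frac{1}{8}\right) + 13} + \frac{4785}{\sqrt{1} + \left(1 + \sqrt{1}\right)^{2}} = - \frac{3640}{13 \cdot \frac{3}{4} + 13} + \frac{4785}{1 + \left(1 + 1\right)^{2}} = - \frac{3640}{\frac{39}{4} + 13} + \frac{4785}{1 + 2^{2}} = - \frac{3640}{\frac{91}{4}} + \frac{4785}{1 + 4} = \left(-3640\right) \frac{4}{91} + \frac{4785}{5} = -160 + 4785 \cdot \frac{1}{5} = -160 + 957 = 797$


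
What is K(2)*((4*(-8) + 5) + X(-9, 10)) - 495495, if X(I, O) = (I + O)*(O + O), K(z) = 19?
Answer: -495628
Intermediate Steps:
X(I, O) = 2*O*(I + O) (X(I, O) = (I + O)*(2*O) = 2*O*(I + O))
K(2)*((4*(-8) + 5) + X(-9, 10)) - 495495 = 19*((4*(-8) + 5) + 2*10*(-9 + 10)) - 495495 = 19*((-32 + 5) + 2*10*1) - 495495 = 19*(-27 + 20) - 495495 = 19*(-7) - 495495 = -133 - 495495 = -495628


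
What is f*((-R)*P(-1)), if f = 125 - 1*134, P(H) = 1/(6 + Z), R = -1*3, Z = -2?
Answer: -27/4 ≈ -6.7500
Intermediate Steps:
R = -3
P(H) = 1/4 (P(H) = 1/(6 - 2) = 1/4)
f = -9 (f = 125 - 134 = -9)
f*((-R)*P(-1)) = -9*(-1*(-3))/4 = -27/4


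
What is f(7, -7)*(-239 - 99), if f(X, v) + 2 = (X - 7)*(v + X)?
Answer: 676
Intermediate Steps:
f(X, v) = -2 + (-7 + X)*(X + v) (f(X, v) = -2 + (X - 7)*(v + X) = -2 + (-7 + X)*(X + v))
f(7, -7)*(-239 - 99) = (-2 + 7² - 7*7 - 7*(-7) + 7*(-7))*(-239 - 99) = (-2 + 49 - 49 + 49 - 49)*(-338) = -2*(-338) = 676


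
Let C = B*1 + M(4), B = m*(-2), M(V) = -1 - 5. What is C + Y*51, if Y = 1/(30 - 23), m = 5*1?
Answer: -61/7 ≈ -8.7143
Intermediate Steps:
m = 5
M(V) = -6
B = -10 (B = 5*(-2) = -10)
C = -16 (C = -10*1 - 6 = -10 - 6 = -16)
Y = ⅐ (Y = 1/7 = ⅐ ≈ 0.14286)
C + Y*51 = -16 + (⅐)*51 = -16 + 51/7 = -61/7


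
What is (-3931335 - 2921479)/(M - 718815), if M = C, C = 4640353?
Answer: -3426407/1960769 ≈ -1.7475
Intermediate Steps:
M = 4640353
(-3931335 - 2921479)/(M - 718815) = (-3931335 - 2921479)/(4640353 - 718815) = -6852814/3921538 = -6852814*1/3921538 = -3426407/1960769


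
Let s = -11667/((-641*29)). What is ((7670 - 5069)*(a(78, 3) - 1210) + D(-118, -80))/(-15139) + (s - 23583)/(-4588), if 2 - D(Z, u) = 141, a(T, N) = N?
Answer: 68599221773338/322787445037 ≈ 212.52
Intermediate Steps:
D(Z, u) = -139 (D(Z, u) = 2 - 1*141 = 2 - 141 = -139)
s = 11667/18589 (s = -11667/(-18589) = -11667*(-1/18589) = 11667/18589 ≈ 0.62763)
((7670 - 5069)*(a(78, 3) - 1210) + D(-118, -80))/(-15139) + (s - 23583)/(-4588) = ((7670 - 5069)*(3 - 1210) - 139)/(-15139) + (11667/18589 - 23583)/(-4588) = (2601*(-1207) - 139)*(-1/15139) - 438372720/18589*(-1/4588) = (-3139407 - 139)*(-1/15139) + 109593180/21321583 = -3139546*(-1/15139) + 109593180/21321583 = 3139546/15139 + 109593180/21321583 = 68599221773338/322787445037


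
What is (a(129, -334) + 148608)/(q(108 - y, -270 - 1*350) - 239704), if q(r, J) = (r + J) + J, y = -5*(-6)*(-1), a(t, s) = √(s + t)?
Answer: -74304/120403 - I*√205/240806 ≈ -0.61713 - 5.9458e-5*I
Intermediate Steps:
y = -30 (y = 30*(-1) = -30)
q(r, J) = r + 2*J (q(r, J) = (J + r) + J = r + 2*J)
(a(129, -334) + 148608)/(q(108 - y, -270 - 1*350) - 239704) = (√(-334 + 129) + 148608)/(((108 - 1*(-30)) + 2*(-270 - 1*350)) - 239704) = (√(-205) + 148608)/(((108 + 30) + 2*(-270 - 350)) - 239704) = (I*√205 + 148608)/((138 + 2*(-620)) - 239704) = (148608 + I*√205)/((138 - 1240) - 239704) = (148608 + I*√205)/(-1102 - 239704) = (148608 + I*√205)/(-240806) = (148608 + I*√205)*(-1/240806) = -74304/120403 - I*√205/240806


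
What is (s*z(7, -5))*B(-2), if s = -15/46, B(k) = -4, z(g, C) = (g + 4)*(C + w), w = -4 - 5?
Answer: -4620/23 ≈ -200.87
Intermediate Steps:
w = -9
z(g, C) = (-9 + C)*(4 + g) (z(g, C) = (g + 4)*(C - 9) = (4 + g)*(-9 + C) = (-9 + C)*(4 + g))
s = -15/46 (s = -15*1/46 = -15/46 ≈ -0.32609)
(s*z(7, -5))*B(-2) = -15*(-36 - 9*7 + 4*(-5) - 5*7)/46*(-4) = -15*(-36 - 63 - 20 - 35)/46*(-4) = -15/46*(-154)*(-4) = (1155/23)*(-4) = -4620/23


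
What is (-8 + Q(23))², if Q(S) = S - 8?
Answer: 49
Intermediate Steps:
Q(S) = -8 + S
(-8 + Q(23))² = (-8 + (-8 + 23))² = (-8 + 15)² = 7² = 49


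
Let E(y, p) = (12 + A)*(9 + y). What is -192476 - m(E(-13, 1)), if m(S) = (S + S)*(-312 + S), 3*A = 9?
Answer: -237116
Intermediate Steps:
A = 3 (A = (⅓)*9 = 3)
E(y, p) = 135 + 15*y (E(y, p) = (12 + 3)*(9 + y) = 15*(9 + y) = 135 + 15*y)
m(S) = 2*S*(-312 + S) (m(S) = (2*S)*(-312 + S) = 2*S*(-312 + S))
-192476 - m(E(-13, 1)) = -192476 - 2*(135 + 15*(-13))*(-312 + (135 + 15*(-13))) = -192476 - 2*(135 - 195)*(-312 + (135 - 195)) = -192476 - 2*(-60)*(-312 - 60) = -192476 - 2*(-60)*(-372) = -192476 - 1*44640 = -192476 - 44640 = -237116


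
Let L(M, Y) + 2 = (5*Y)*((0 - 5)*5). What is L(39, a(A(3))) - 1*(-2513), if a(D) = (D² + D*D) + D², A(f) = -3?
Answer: -864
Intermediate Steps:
a(D) = 3*D² (a(D) = (D² + D²) + D² = 2*D² + D² = 3*D²)
L(M, Y) = -2 - 125*Y (L(M, Y) = -2 + (5*Y)*((0 - 5)*5) = -2 + (5*Y)*(-5*5) = -2 + (5*Y)*(-25) = -2 - 125*Y)
L(39, a(A(3))) - 1*(-2513) = (-2 - 375*(-3)²) - 1*(-2513) = (-2 - 375*9) + 2513 = (-2 - 125*27) + 2513 = (-2 - 3375) + 2513 = -3377 + 2513 = -864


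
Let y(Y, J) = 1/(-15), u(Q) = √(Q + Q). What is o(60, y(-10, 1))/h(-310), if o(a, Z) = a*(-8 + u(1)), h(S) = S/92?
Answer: 4416/31 - 552*√2/31 ≈ 117.27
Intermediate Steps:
h(S) = S/92 (h(S) = S*(1/92) = S/92)
u(Q) = √2*√Q (u(Q) = √(2*Q) = √2*√Q)
y(Y, J) = -1/15
o(a, Z) = a*(-8 + √2) (o(a, Z) = a*(-8 + √2*√1) = a*(-8 + √2*1) = a*(-8 + √2))
o(60, y(-10, 1))/h(-310) = (60*(-8 + √2))/(((1/92)*(-310))) = (-480 + 60*√2)/(-155/46) = (-480 + 60*√2)*(-46/155) = 4416/31 - 552*√2/31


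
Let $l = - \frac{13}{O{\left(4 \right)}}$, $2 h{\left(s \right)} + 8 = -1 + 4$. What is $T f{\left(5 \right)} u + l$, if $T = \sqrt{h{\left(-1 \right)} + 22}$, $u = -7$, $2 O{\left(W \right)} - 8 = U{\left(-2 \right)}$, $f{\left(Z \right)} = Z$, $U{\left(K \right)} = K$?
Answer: $- \frac{13}{3} - \frac{35 \sqrt{78}}{2} \approx -158.89$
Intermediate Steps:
$h{\left(s \right)} = - \frac{5}{2}$ ($h{\left(s \right)} = -4 + \frac{-1 + 4}{2} = -4 + \frac{1}{2} \cdot 3 = -4 + \frac{3}{2} = - \frac{5}{2}$)
$O{\left(W \right)} = 3$ ($O{\left(W \right)} = 4 + \frac{1}{2} \left(-2\right) = 4 - 1 = 3$)
$T = \frac{\sqrt{78}}{2}$ ($T = \sqrt{- \frac{5}{2} + 22} = \sqrt{\frac{39}{2}} = \frac{\sqrt{78}}{2} \approx 4.4159$)
$l = - \frac{13}{3} \approx -4.3333$
$T f{\left(5 \right)} u + l = \frac{\sqrt{78}}{2} \cdot 5 \left(-7\right) - \frac{13}{3} = \frac{\sqrt{78}}{2} \left(-35\right) - \frac{13}{3} = - \frac{35 \sqrt{78}}{2} - \frac{13}{3} = - \frac{13}{3} - \frac{35 \sqrt{78}}{2}$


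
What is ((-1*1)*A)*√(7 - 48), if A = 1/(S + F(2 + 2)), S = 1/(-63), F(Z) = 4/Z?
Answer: -63*I*√41/62 ≈ -6.5064*I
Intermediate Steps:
S = -1/63 ≈ -0.015873
A = 63/62 (A = 1/(-1/63 + 4/(2 + 2)) = 1/(-1/63 + 4/4) = 1/(-1/63 + 4*(¼)) = 1/(-1/63 + 1) = 1/(62/63) = 63/62 ≈ 1.0161)
((-1*1)*A)*√(7 - 48) = (-1*1*(63/62))*√(7 - 48) = (-1*63/62)*√(-41) = -63*I*√41/62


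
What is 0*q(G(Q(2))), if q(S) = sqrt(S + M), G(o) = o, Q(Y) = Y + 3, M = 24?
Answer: 0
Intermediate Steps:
Q(Y) = 3 + Y
q(S) = sqrt(24 + S) (q(S) = sqrt(S + 24) = sqrt(24 + S))
0*q(G(Q(2))) = 0*sqrt(24 + (3 + 2)) = 0*sqrt(24 + 5) = 0*sqrt(29) = 0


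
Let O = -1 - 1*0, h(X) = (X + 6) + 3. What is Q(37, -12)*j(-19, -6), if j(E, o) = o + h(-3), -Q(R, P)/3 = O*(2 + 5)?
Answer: 0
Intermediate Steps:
h(X) = 9 + X (h(X) = (6 + X) + 3 = 9 + X)
O = -1 (O = -1 + 0 = -1)
Q(R, P) = 21 (Q(R, P) = -(-3)*(2 + 5) = -(-3)*7 = -3*(-7) = 21)
j(E, o) = 6 + o (j(E, o) = o + (9 - 3) = o + 6 = 6 + o)
Q(37, -12)*j(-19, -6) = 21*(6 - 6) = 21*0 = 0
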